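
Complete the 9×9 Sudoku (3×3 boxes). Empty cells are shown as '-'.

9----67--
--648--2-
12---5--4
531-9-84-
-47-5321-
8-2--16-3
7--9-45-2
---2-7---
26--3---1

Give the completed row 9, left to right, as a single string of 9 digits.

row 2, column 1 = 3 (sole candidate).
row 2, column 6 = 9 (sole candidate).
row 2, column 7 = 1 (sole candidate).
row 2, column 9 = 5 (sole candidate).
row 3, column 3 = 8 (sole candidate).
row 3, column 5 = 7 (sole candidate).
row 4, column 6 = 2 (sole candidate).
row 4, column 9 = 7 (sole candidate).
row 5, column 1 = 6 (sole candidate).
row 5, column 4 = 8 (sole candidate).
row 5, column 9 = 9 (sole candidate).
row 6, column 2 = 9 (sole candidate).
row 6, column 4 = 7 (sole candidate).
row 6, column 5 = 4 (sole candidate).
row 6, column 8 = 5 (sole candidate).
row 7, column 3 = 3 (sole candidate).
row 8, column 1 = 4 (sole candidate).
row 9, column 4 = 5: row 9 has {1,2,3,6}; col 4 has {2,4,7,8,9}; box has {2,3,4,7,9} → only 5 remains.
row 9, column 6 = 8: row 9 has {1,2,3,5,6}; col 6 has {1,2,3,4,5,6,7,9}; box has {2,3,4,5,7,9} → only 8 remains.
row 1, column 2 = 5 (sole candidate).
row 1, column 3 = 4 (sole candidate).
row 1, column 9 = 8 (sole candidate).
row 2, column 2 = 7 (sole candidate).
row 3, column 4 = 3 (sole candidate).
row 3, column 7 = 9 (sole candidate).
row 3, column 8 = 6 (sole candidate).
row 4, column 4 = 6 (sole candidate).
row 7, column 8 = 8 (sole candidate).
row 8, column 7 = 3 (sole candidate).
row 8, column 8 = 9 (sole candidate).
row 8, column 9 = 6 (sole candidate).
row 9, column 3 = 9: row 9 has {1,2,3,5,6,8}; col 3 has {1,2,3,4,6,7,8}; box has {2,3,4,6,7} → only 9 remains.
row 9, column 7 = 4: row 9 has {1,2,3,5,6,8,9}; col 7 has {1,2,3,5,6,7,8,9}; box has {1,2,3,5,6,8,9} → only 4 remains.
row 9, column 8 = 7: row 9 has {1,2,3,4,5,6,8,9}; col 8 has {1,2,4,5,6,8,9}; box has {1,2,3,4,5,6,8,9} → only 7 remains.

269538471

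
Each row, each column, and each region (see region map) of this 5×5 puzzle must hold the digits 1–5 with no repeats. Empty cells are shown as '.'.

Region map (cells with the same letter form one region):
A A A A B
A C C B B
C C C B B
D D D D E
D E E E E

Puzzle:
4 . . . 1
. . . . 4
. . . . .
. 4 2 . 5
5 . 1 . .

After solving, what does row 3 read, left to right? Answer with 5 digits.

21453

r3c3 = 4: in row 3, 4 can only go here (every other open cell in that row sees a 4).
r5c4 = 4 (hidden single in row 5).
r4c4 = 1 (hidden single in column 4).
r4c1 = 3 (sole candidate).
r2c1 = 1 (hidden single in region A).
r3c1 = 2: row 3 has {4}; col 1 has {1,3,4,5}; region has {4} → only 2 remains.
r3c5 = 3: row 3 has {2,4}; col 5 has {1,4,5}; region has {1,4} → only 3 remains.
r5c5 = 2 (sole candidate).
r3c4 = 5: row 3 has {2,3,4}; col 4 has {1,4}; region has {1,3,4} → only 5 remains.
r5c2 = 3 (sole candidate).
r2c2 = 5 (sole candidate).
r2c3 = 3 (sole candidate).
r2c4 = 2 (sole candidate).
r3c2 = 1: row 3 has {2,3,4,5}; col 2 has {3,4,5}; region has {2,3,4,5} → only 1 remains.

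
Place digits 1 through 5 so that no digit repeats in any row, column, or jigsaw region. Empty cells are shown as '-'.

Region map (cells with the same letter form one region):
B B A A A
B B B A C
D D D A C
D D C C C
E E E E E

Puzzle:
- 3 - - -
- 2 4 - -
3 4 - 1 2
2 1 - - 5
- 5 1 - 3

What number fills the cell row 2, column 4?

row 1, column 5 = 4 (sole candidate).
row 2, column 5 = 1 (sole candidate).
row 3, column 3 = 5 (sole candidate).
row 4, column 3 = 3 (sole candidate).
row 4, column 4 = 4 (sole candidate).
row 5, column 1 = 4 (sole candidate).
row 5, column 4 = 2 (sole candidate).
row 1, column 3 = 2 (sole candidate).
row 1, column 4 = 5 (sole candidate).
row 2, column 1 = 5 (sole candidate).
row 2, column 4 = 3: row 2 has {1,2,4,5}; col 4 has {1,2,4,5}; region has {1,2,4,5} → only 3 remains.

3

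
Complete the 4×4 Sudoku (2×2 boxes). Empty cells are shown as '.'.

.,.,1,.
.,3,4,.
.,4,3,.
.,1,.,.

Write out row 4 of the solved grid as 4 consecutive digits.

row 1, column 2 = 2 (sole candidate).
row 1, column 4 = 3 (sole candidate).
row 2, column 1 = 1 (sole candidate).
row 2, column 4 = 2 (sole candidate).
row 3, column 1 = 2 (sole candidate).
row 3, column 4 = 1 (sole candidate).
row 4, column 1 = 3: row 4 has {1}; col 1 has {1,2}; box has {1,2,4} → only 3 remains.
row 4, column 3 = 2: row 4 has {1,3}; col 3 has {1,3,4}; box has {1,3} → only 2 remains.
row 4, column 4 = 4: row 4 has {1,2,3}; col 4 has {1,2,3}; box has {1,2,3} → only 4 remains.

3124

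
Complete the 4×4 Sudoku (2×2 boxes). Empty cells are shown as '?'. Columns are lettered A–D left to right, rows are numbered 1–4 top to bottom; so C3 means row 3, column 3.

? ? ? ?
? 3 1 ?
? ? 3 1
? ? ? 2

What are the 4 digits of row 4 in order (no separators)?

3142

D2 = 4: row 2 has {1,3}; col 4 has {1,2}; box has {1} → only 4 remains.
C4 = 4: row 4 has {2}; col 3 has {1,3}; box has {1,2,3} → only 4 remains.
C1 = 2: row 1 has {}; col 3 has {1,3,4}; box has {1,4} → only 2 remains.
D1 = 3: row 1 has {2}; col 4 has {1,2,4}; box has {1,2,4} → only 3 remains.
A2 = 2: row 2 has {1,3,4}; col 1 has {}; box has {3} → only 2 remains.
A3 = 4: row 3 has {1,3}; col 1 has {2}; box has {} → only 4 remains.
B3 = 2: row 3 has {1,3,4}; col 2 has {3}; box has {4} → only 2 remains.
B4 = 1: row 4 has {2,4}; col 2 has {2,3}; box has {2,4} → only 1 remains.
A1 = 1: row 1 has {2,3}; col 1 has {2,4}; box has {2,3} → only 1 remains.
B1 = 4: row 1 has {1,2,3}; col 2 has {1,2,3}; box has {1,2,3} → only 4 remains.
A4 = 3: row 4 has {1,2,4}; col 1 has {1,2,4}; box has {1,2,4} → only 3 remains.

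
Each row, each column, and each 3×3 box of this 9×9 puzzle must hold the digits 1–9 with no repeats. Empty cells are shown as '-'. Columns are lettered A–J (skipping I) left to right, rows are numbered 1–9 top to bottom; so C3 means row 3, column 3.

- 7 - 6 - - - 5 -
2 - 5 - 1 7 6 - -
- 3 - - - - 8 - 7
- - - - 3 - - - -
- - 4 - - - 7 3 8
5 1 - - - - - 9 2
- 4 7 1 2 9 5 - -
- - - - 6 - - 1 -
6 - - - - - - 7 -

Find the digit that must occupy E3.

9

H2 = 4: row 2 has {1,2,5,6,7}; col 8 has {1,3,5,7,9}; box has {5,6,7,8} → only 4 remains.
H3 = 2: row 3 has {3,7,8}; col 8 has {1,3,4,5,7,9}; box has {4,5,6,7,8} → only 2 remains.
H4 = 6: row 4 has {3}; col 8 has {1,2,3,4,5,7,9}; box has {2,3,7,8,9} → only 6 remains.
A5 = 9: row 5 has {3,4,7,8}; col 1 has {2,5,6}; box has {1,4,5} → only 9 remains.
E5 = 5: row 5 has {3,4,7,8,9}; col 5 has {1,2,3,6}; box has {3} → only 5 remains.
G6 = 4: row 6 has {1,2,5,9}; col 7 has {5,6,7,8}; box has {2,3,6,7,8,9} → only 4 remains.
H7 = 8: row 7 has {1,2,4,5,7,9}; col 8 has {1,2,3,4,5,6,7,9}; box has {1,5,7} → only 8 remains.
G4 = 1: row 4 has {3,6}; col 7 has {4,5,6,7,8}; box has {2,3,4,6,7,8,9} → only 1 remains.
J4 = 5: row 4 has {1,3,6}; col 9 has {2,7,8}; box has {1,2,3,4,6,7,8,9} → only 5 remains.
D5 = 2: row 5 has {3,4,5,7,8,9}; col 4 has {1,6}; box has {3,5} → only 2 remains.
A7 = 3: row 7 has {1,2,4,5,7,8,9}; col 1 has {2,5,6,9}; box has {4,6,7} → only 3 remains.
J7 = 6: row 7 has {1,2,3,4,5,7,8,9}; col 9 has {2,5,7,8}; box has {1,5,7,8} → only 6 remains.
A8 = 8: row 8 has {1,6}; col 1 has {2,3,5,6,9}; box has {3,4,6,7} → only 8 remains.
A4 = 7: row 4 has {1,3,5,6}; col 1 has {2,3,5,6,8,9}; box has {1,4,5,9} → only 7 remains.
B5 = 6: row 5 has {2,3,4,5,7,8,9}; col 2 has {1,3,4,7}; box has {1,4,5,7,9} → only 6 remains.
F5 = 1: row 5 has {2,3,4,5,6,7,8,9}; col 6 has {7,9}; box has {2,3,5} → only 1 remains.
F1 = 2: in row 1, 2 can only go here (every other open cell in that row sees a 2).
C3 = 6: in row 3, 6 can only go here (every other open cell in that row sees a 6).
A3 = 1: in row 3, 1 can only go here (every other open cell in that row sees a 1).
A1 = 4: row 1 has {2,5,6,7}; col 1 has {1,2,3,5,6,7,8,9}; box has {1,2,3,5,6,7} → only 4 remains.
J1 = 1: in row 1, 1 can only go here (every other open cell in that row sees a 1).
G1 = 3: in row 1, 3 can only go here (every other open cell in that row sees a 3).
J2 = 9: row 2 has {1,2,4,5,6,7}; col 9 has {1,2,5,6,7,8}; box has {1,2,3,4,5,6,7,8} → only 9 remains.
B2 = 8: row 2 has {1,2,4,5,6,7,9}; col 2 has {1,3,4,6,7}; box has {1,2,3,4,5,6,7} → only 8 remains.
D2 = 3: row 2 has {1,2,4,5,6,7,8,9}; col 4 has {1,2,6}; box has {1,2,6,7} → only 3 remains.
B4 = 2: row 4 has {1,3,5,6,7}; col 2 has {1,3,4,6,7,8}; box has {1,4,5,6,7,9} → only 2 remains.
C4 = 8: row 4 has {1,2,3,5,6,7}; col 3 has {4,5,6,7}; box has {1,2,4,5,6,7,9} → only 8 remains.
F4 = 4: row 4 has {1,2,3,5,6,7,8}; col 6 has {1,2,7,9}; box has {1,2,3,5} → only 4 remains.
C6 = 3: row 6 has {1,2,4,5,9}; col 3 has {4,5,6,7,8}; box has {1,2,4,5,6,7,8,9} → only 3 remains.
C1 = 9: row 1 has {1,2,3,4,5,6,7}; col 3 has {3,4,5,6,7,8}; box has {1,2,3,4,5,6,7,8} → only 9 remains.
E1 = 8: row 1 has {1,2,3,4,5,6,7,9}; col 5 has {1,2,3,5,6}; box has {1,2,3,6,7} → only 8 remains.
F3 = 5: row 3 has {1,2,3,6,7,8}; col 6 has {1,2,4,7,9}; box has {1,2,3,6,7,8} → only 5 remains.
D4 = 9: row 4 has {1,2,3,4,5,6,7,8}; col 4 has {1,2,3,6}; box has {1,2,3,4,5} → only 9 remains.
E6 = 7: row 6 has {1,2,3,4,5,9}; col 5 has {1,2,3,5,6,8}; box has {1,2,3,4,5,9} → only 7 remains.
C8 = 2: row 8 has {1,6,8}; col 3 has {3,4,5,6,7,8,9}; box has {3,4,6,7,8} → only 2 remains.
F8 = 3: row 8 has {1,2,6,8}; col 6 has {1,2,4,5,7,9}; box has {1,2,6,9} → only 3 remains.
G8 = 9: row 8 has {1,2,3,6,8}; col 7 has {1,3,4,5,6,7,8}; box has {1,5,6,7,8} → only 9 remains.
J8 = 4: row 8 has {1,2,3,6,8,9}; col 9 has {1,2,5,6,7,8,9}; box has {1,5,6,7,8,9} → only 4 remains.
C9 = 1: row 9 has {6,7}; col 3 has {2,3,4,5,6,7,8,9}; box has {2,3,4,6,7,8} → only 1 remains.
E9 = 4: row 9 has {1,6,7}; col 5 has {1,2,3,5,6,7,8}; box has {1,2,3,6,9} → only 4 remains.
F9 = 8: row 9 has {1,4,6,7}; col 6 has {1,2,3,4,5,7,9}; box has {1,2,3,4,6,9} → only 8 remains.
G9 = 2: row 9 has {1,4,6,7,8}; col 7 has {1,3,4,5,6,7,8,9}; box has {1,4,5,6,7,8,9} → only 2 remains.
J9 = 3: row 9 has {1,2,4,6,7,8}; col 9 has {1,2,4,5,6,7,8,9}; box has {1,2,4,5,6,7,8,9} → only 3 remains.
D3 = 4: row 3 has {1,2,3,5,6,7,8}; col 4 has {1,2,3,6,9}; box has {1,2,3,5,6,7,8} → only 4 remains.
E3 = 9: row 3 has {1,2,3,4,5,6,7,8}; col 5 has {1,2,3,4,5,6,7,8}; box has {1,2,3,4,5,6,7,8} → only 9 remains.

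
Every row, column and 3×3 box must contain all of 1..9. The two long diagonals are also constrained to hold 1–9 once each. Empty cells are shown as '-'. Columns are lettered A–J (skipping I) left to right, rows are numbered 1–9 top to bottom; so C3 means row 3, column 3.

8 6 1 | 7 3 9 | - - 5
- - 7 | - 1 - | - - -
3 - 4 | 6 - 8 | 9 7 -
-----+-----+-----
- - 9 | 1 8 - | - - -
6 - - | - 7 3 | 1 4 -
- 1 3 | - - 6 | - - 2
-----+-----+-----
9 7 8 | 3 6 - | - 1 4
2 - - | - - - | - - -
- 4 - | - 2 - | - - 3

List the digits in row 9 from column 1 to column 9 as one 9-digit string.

145827693

H1 = 2 (sole candidate).
A2 = 5 (sole candidate).
B3 = 2 (sole candidate).
E3 = 5 (sole candidate).
J3 = 1 (sole candidate).
B4 = 5 (sole candidate).
B5 = 8 (sole candidate).
C5 = 2 (sole candidate).
J5 = 9 (sole candidate).
D6 = 4 (sole candidate).
E6 = 9 (sole candidate).
F7 = 5 (sole candidate).
G7 = 2 (sole candidate).
B8 = 3 (sole candidate).
E8 = 4 (sole candidate).
A9 = 1: row 9 has {2,3,4}; col 1 has {2,3,5,6,8,9}; box has {2,3,4,7,8,9}; anti-diagonal has {3,4,5,7,8,9} → only 1 remains.
F9 = 7: row 9 has {1,2,3,4}; col 6 has {3,5,6,8,9}; box has {2,3,4,5,6} → only 7 remains.
G1 = 4 (sole candidate).
B2 = 9 (sole candidate).
D2 = 2 (sole candidate).
F2 = 4 (sole candidate).
H2 = 6 (sole candidate).
J2 = 8 (sole candidate).
F4 = 2 (sole candidate).
H4 = 3 (sole candidate).
D5 = 5 (sole candidate).
A6 = 7 (sole candidate).
F8 = 1 (sole candidate).
H8 = 5 (sole candidate).
G2 = 3 (sole candidate).
A4 = 4 (sole candidate).
H6 = 8 (sole candidate).
C8 = 6 (sole candidate).
J8 = 7 (sole candidate).
C9 = 5: row 9 has {1,2,3,4,7}; col 3 has {1,2,3,4,6,7,8,9}; box has {1,2,3,4,6,7,8,9} → only 5 remains.
H9 = 9: row 9 has {1,2,3,4,5,7}; col 8 has {1,2,3,4,5,6,7,8}; box has {1,2,3,4,5,7} → only 9 remains.
J4 = 6 (sole candidate).
G6 = 5 (sole candidate).
G8 = 8 (sole candidate).
D9 = 8: row 9 has {1,2,3,4,5,7,9}; col 4 has {1,2,3,4,5,6,7}; box has {1,2,3,4,5,6,7} → only 8 remains.
G9 = 6: row 9 has {1,2,3,4,5,7,8,9}; col 7 has {1,2,3,4,5,8,9}; box has {1,2,3,4,5,7,8,9} → only 6 remains.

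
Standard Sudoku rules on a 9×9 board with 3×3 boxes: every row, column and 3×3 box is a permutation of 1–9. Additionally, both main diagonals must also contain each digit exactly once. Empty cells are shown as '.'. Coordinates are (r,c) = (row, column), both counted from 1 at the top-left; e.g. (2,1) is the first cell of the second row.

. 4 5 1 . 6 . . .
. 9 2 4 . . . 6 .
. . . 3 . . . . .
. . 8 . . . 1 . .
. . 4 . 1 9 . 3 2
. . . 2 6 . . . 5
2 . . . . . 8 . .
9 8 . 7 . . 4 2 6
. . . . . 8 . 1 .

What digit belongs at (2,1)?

(4,4) = 5: row 4 has {1,8}; col 4 has {1,2,3,4,7}; box has {1,2,6,9}; main diagonal has {1,2,8,9} → only 5 remains.
(5,4) = 8: row 5 has {1,2,3,4,9}; col 4 has {1,2,3,4,5,7}; box has {1,2,5,6,9} → only 8 remains.
(4,2) = 2: in row 4, 2 can only go here (every other open cell in that row sees a 2).
(4,1) = 6: in row 4, 6 can only go here (every other open cell in that row sees a 6).
(5,7) = 6: in row 5, 6 can only go here (every other open cell in that row sees a 6).
(6,8) = 8: in row 6, 8 can only go here (every other open cell in that row sees an 8).
(1,5) = 8: in row 1, 8 can only go here (every other open cell in that row sees an 8).
(1,7) = 2: in row 1, 2 can only go here (every other open cell in that row sees a 2).
(6,6) = 4: in row 6, 4 can only go here (every other open cell in that row sees a 4).
(7,5) = 4: in row 7, 4 can only go here (every other open cell in that row sees a 4).
(9,5) = 2: in row 9, 2 can only go here (every other open cell in that row sees a 2).
(9,1) = 4: in row 9, 4 can only go here (every other open cell in that row sees a 4).
(3,6) = 2: in row 3, 2 can only go here (every other open cell in that row sees a 2).
(5,1) = 5: in column 1, 5 can only go here (every other open cell in that column sees a 5).
(5,2) = 7: row 5 has {1,2,3,4,5,6,8,9}; col 2 has {2,4,8,9}; box has {2,4,5,6,8} → only 7 remains.
(6,7) = 7: in row 6, 7 can only go here (every other open cell in that row sees a 7).
(6,3) = 9: in row 6, 9 can only go here (every other open cell in that row sees a 9).
(8,3) = 1: in column 3, 1 can only go here (every other open cell in that column sees a 1).
(7,6) = 1: in row 7, 1 can only go here (every other open cell in that row sees a 1).
(3,5) = 9: in column 5, 9 can only go here (every other open cell in that column sees a 9).
(3,7) = 5: row 3 has {2,3,9}; col 7 has {1,2,4,6,7,8}; box has {2,6}; anti-diagonal has {1,2,4,6,8} → only 5 remains.
(2,7) = 3: row 2 has {2,4,6,9}; col 7 has {1,2,4,5,6,7,8}; box has {2,5,6} → only 3 remains.
(9,7) = 9: row 9 has {1,2,4,8}; col 7 has {1,2,3,4,5,6,7,8}; box has {1,2,4,6,8} → only 9 remains.
(9,4) = 6: row 9 has {1,2,4,8,9}; col 4 has {1,2,3,4,5,7,8}; box has {1,2,4,7,8} → only 6 remains.
(7,4) = 9: row 7 has {1,2,4,8}; col 4 has {1,2,3,4,5,6,7,8}; box has {1,2,4,6,7,8} → only 9 remains.
(1,1) = 3: in row 1, 3 can only go here (every other open cell in that row sees a 3).
(6,1) = 1: row 6 has {2,4,5,6,7,8,9}; col 1 has {2,3,4,5,6,9}; box has {2,4,5,6,7,8,9} → only 1 remains.
(6,2) = 3: row 6 has {1,2,4,5,6,7,8,9}; col 2 has {2,4,7,8,9}; box has {1,2,4,5,6,7,8,9} → only 3 remains.
(9,2) = 5: row 9 has {1,2,4,6,8,9}; col 2 has {2,3,4,7,8,9}; box has {1,2,4,8,9} → only 5 remains.
(9,9) = 7: row 9 has {1,2,4,5,6,8,9}; col 9 has {2,5,6}; box has {1,2,4,6,8,9}; main diagonal has {1,2,3,4,5,8,9} → only 7 remains.
(1,9) = 9: row 1 has {1,2,3,4,5,6,8}; col 9 has {2,5,6,7}; box has {2,3,5,6}; anti-diagonal has {1,2,4,5,6,8} → only 9 remains.
(3,3) = 6: row 3 has {2,3,5,9}; col 3 has {1,2,4,5,8,9}; box has {2,3,4,5,9}; main diagonal has {1,2,3,4,5,7,8,9} → only 6 remains.
(4,9) = 4: row 4 has {1,2,5,6,8}; col 9 has {2,5,6,7,9}; box has {1,2,3,5,6,7,8} → only 4 remains.
(7,2) = 6: row 7 has {1,2,4,8,9}; col 2 has {2,3,4,5,7,8,9}; box has {1,2,4,5,8,9} → only 6 remains.
(7,8) = 5: row 7 has {1,2,4,6,8,9}; col 8 has {1,2,3,6,8}; box has {1,2,4,6,7,8,9} → only 5 remains.
(7,9) = 3: row 7 has {1,2,4,5,6,8,9}; col 9 has {2,4,5,6,7,9}; box has {1,2,4,5,6,7,8,9} → only 3 remains.
(9,3) = 3: row 9 has {1,2,4,5,6,7,8,9}; col 3 has {1,2,4,5,6,8,9}; box has {1,2,4,5,6,8,9} → only 3 remains.
(1,8) = 7: row 1 has {1,2,3,4,5,6,8,9}; col 8 has {1,2,3,5,6,8}; box has {2,3,5,6,9} → only 7 remains.
(3,2) = 1: row 3 has {2,3,5,6,9}; col 2 has {2,3,4,5,6,7,8,9}; box has {2,3,4,5,6,9} → only 1 remains.
(3,8) = 4: row 3 has {1,2,3,5,6,9}; col 8 has {1,2,3,5,6,7,8}; box has {2,3,5,6,7,9} → only 4 remains.
(3,9) = 8: row 3 has {1,2,3,4,5,6,9}; col 9 has {2,3,4,5,6,7,9}; box has {2,3,4,5,6,7,9} → only 8 remains.
(4,8) = 9: row 4 has {1,2,4,5,6,8}; col 8 has {1,2,3,4,5,6,7,8}; box has {1,2,3,4,5,6,7,8} → only 9 remains.
(7,3) = 7: row 7 has {1,2,3,4,5,6,8,9}; col 3 has {1,2,3,4,5,6,8,9}; box has {1,2,3,4,5,6,8,9}; anti-diagonal has {1,2,4,5,6,8,9} → only 7 remains.
(2,9) = 1: row 2 has {2,3,4,6,9}; col 9 has {2,3,4,5,6,7,8,9}; box has {2,3,4,5,6,7,8,9} → only 1 remains.
(3,1) = 7: row 3 has {1,2,3,4,5,6,8,9}; col 1 has {1,2,3,4,5,6,9}; box has {1,2,3,4,5,6,9} → only 7 remains.
(4,6) = 3: row 4 has {1,2,4,5,6,8,9}; col 6 has {1,2,4,6,8,9}; box has {1,2,4,5,6,8,9}; anti-diagonal has {1,2,4,5,6,7,8,9} → only 3 remains.
(8,6) = 5: row 8 has {1,2,4,6,7,8,9}; col 6 has {1,2,3,4,6,8,9}; box has {1,2,4,6,7,8,9} → only 5 remains.
(2,1) = 8: row 2 has {1,2,3,4,6,9}; col 1 has {1,2,3,4,5,6,7,9}; box has {1,2,3,4,5,6,7,9} → only 8 remains.

8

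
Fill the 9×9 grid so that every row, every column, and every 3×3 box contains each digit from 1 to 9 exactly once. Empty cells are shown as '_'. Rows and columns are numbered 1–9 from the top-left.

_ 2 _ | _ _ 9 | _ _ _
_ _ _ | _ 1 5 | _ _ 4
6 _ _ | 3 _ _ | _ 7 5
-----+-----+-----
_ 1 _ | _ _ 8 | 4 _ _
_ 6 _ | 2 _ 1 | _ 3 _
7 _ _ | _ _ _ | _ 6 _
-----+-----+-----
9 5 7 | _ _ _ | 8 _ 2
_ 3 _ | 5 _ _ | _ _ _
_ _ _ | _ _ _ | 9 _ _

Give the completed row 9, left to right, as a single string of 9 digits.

146827953

r8c5 = 9: in row 8, 9 can only go here (every other open cell in that row sees a 9).
r9c8 = 5: in row 9, 5 can only go here (every other open cell in that row sees a 5).
r2c2 = 7: in column 2, 7 can only go here (every other open cell in that column sees a 7).
r2c8 = 9: in box 3, 9 can only go here (every other open cell in that box sees a 9).
r4c8 = 2: row 4 has {1,4,8}; col 8 has {3,5,6,7,9}; box has {3,4,6} → only 2 remains.
r2c7 = 2: in row 2, 2 can only go here (every other open cell in that row sees a 2).
r3c7 = 1: row 3 has {3,5,6,7}; col 7 has {2,4,8,9}; box has {2,4,5,7,9} → only 1 remains.
r6c7 = 5: row 6 has {6,7}; col 7 has {1,2,4,8,9}; box has {2,3,4,6} → only 5 remains.
r1c8 = 8: row 1 has {2,9}; col 8 has {2,3,5,6,7,9}; box has {1,2,4,5,7,9} → only 8 remains.
r5c7 = 7: row 5 has {1,2,3,6}; col 7 has {1,2,4,5,8,9}; box has {2,3,4,5,6} → only 7 remains.
r8c7 = 6: row 8 has {3,5,9}; col 7 has {1,2,4,5,7,8,9}; box has {2,5,8,9} → only 6 remains.
r1c7 = 3: row 1 has {2,8,9}; col 7 has {1,2,4,5,6,7,8,9}; box has {1,2,4,5,7,8,9} → only 3 remains.
r1c9 = 6: row 1 has {2,3,8,9}; col 9 has {2,4,5}; box has {1,2,3,4,5,7,8,9} → only 6 remains.
r4c9 = 9: row 4 has {1,2,4,8}; col 9 has {2,4,5,6}; box has {2,3,4,5,6,7} → only 9 remains.
r5c9 = 8: row 5 has {1,2,3,6,7}; col 9 has {2,4,5,6,9}; box has {2,3,4,5,6,7,9} → only 8 remains.
r6c9 = 1: row 6 has {5,6,7}; col 9 has {2,4,5,6,8,9}; box has {2,3,4,5,6,7,8,9} → only 1 remains.
r8c9 = 7: row 8 has {3,5,6,9}; col 9 has {1,2,4,5,6,8,9}; box has {2,5,6,8,9} → only 7 remains.
r9c9 = 3: row 9 has {5,9}; col 9 has {1,2,4,5,6,7,8,9}; box has {2,5,6,7,8,9} → only 3 remains.
r2c4 = 6: in row 2, 6 can only go here (every other open cell in that row sees a 6).
r4c4 = 7: row 4 has {1,2,4,8,9}; col 4 has {2,3,5,6}; box has {1,2,8} → only 7 remains.
r1c4 = 4: row 1 has {2,3,6,8,9}; col 4 has {2,3,5,6,7}; box has {1,3,5,6,9} → only 4 remains.
r1c5 = 7: row 1 has {2,3,4,6,8,9}; col 5 has {1,9}; box has {1,3,4,5,6,9} → only 7 remains.
r3c6 = 2: row 3 has {1,3,5,6,7}; col 6 has {1,5,8,9}; box has {1,3,4,5,6,7,9} → only 2 remains.
r6c4 = 9: row 6 has {1,5,6,7}; col 4 has {2,3,4,5,6,7}; box has {1,2,7,8} → only 9 remains.
r7c4 = 1: row 7 has {2,5,7,8,9}; col 4 has {2,3,4,5,6,7,9}; box has {5,9} → only 1 remains.
r7c8 = 4: row 7 has {1,2,5,7,8,9}; col 8 has {2,3,5,6,7,8,9}; box has {2,3,5,6,7,8,9} → only 4 remains.
r8c6 = 4: row 8 has {3,5,6,7,9}; col 6 has {1,2,5,8,9}; box has {1,5,9} → only 4 remains.
r8c8 = 1: row 8 has {3,4,5,6,7,9}; col 8 has {2,3,4,5,6,7,8,9}; box has {2,3,4,5,6,7,8,9} → only 1 remains.
r9c4 = 8: row 9 has {3,5,9}; col 4 has {1,2,3,4,5,6,7,9}; box has {1,4,5,9} → only 8 remains.
r3c5 = 8: row 3 has {1,2,3,5,6,7}; col 5 has {1,7,9}; box has {1,2,3,4,5,6,7,9} → only 8 remains.
r6c6 = 3: row 6 has {1,5,6,7,9}; col 6 has {1,2,4,5,8,9}; box has {1,2,7,8,9} → only 3 remains.
r7c6 = 6: row 7 has {1,2,4,5,7,8,9}; col 6 has {1,2,3,4,5,8,9}; box has {1,4,5,8,9} → only 6 remains.
r9c2 = 4: row 9 has {3,5,8,9}; col 2 has {1,2,3,5,6,7}; box has {3,5,7,9} → only 4 remains.
r9c5 = 2: row 9 has {3,4,5,8,9}; col 5 has {1,7,8,9}; box has {1,4,5,6,8,9} → only 2 remains.
r9c6 = 7: row 9 has {2,3,4,5,8,9}; col 6 has {1,2,3,4,5,6,8,9}; box has {1,2,4,5,6,8,9} → only 7 remains.
r3c2 = 9: row 3 has {1,2,3,5,6,7,8}; col 2 has {1,2,3,4,5,6,7}; box has {2,6,7} → only 9 remains.
r3c3 = 4: row 3 has {1,2,3,5,6,7,8,9}; col 3 has {7}; box has {2,6,7,9} → only 4 remains.
r6c2 = 8: row 6 has {1,3,5,6,7,9}; col 2 has {1,2,3,4,5,6,7,9}; box has {1,6,7} → only 8 remains.
r6c3 = 2: row 6 has {1,3,5,6,7,8,9}; col 3 has {4,7}; box has {1,6,7,8} → only 2 remains.
r6c5 = 4: row 6 has {1,2,3,5,6,7,8,9}; col 5 has {1,2,7,8,9}; box has {1,2,3,7,8,9} → only 4 remains.
r7c5 = 3: row 7 has {1,2,4,5,6,7,8,9}; col 5 has {1,2,4,7,8,9}; box has {1,2,4,5,6,7,8,9} → only 3 remains.
r8c3 = 8: row 8 has {1,3,4,5,6,7,9}; col 3 has {2,4,7}; box has {3,4,5,7,9} → only 8 remains.
r9c1 = 1: row 9 has {2,3,4,5,7,8,9}; col 1 has {6,7,9}; box has {3,4,5,7,8,9} → only 1 remains.
r9c3 = 6: row 9 has {1,2,3,4,5,7,8,9}; col 3 has {2,4,7,8}; box has {1,3,4,5,7,8,9} → only 6 remains.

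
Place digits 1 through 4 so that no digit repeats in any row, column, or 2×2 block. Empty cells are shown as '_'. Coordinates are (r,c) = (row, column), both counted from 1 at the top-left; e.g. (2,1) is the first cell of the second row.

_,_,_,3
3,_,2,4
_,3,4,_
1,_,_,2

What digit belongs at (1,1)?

4

(1,3) = 1 (sole candidate).
(2,2) = 1 (sole candidate).
(3,1) = 2 (sole candidate).
(3,4) = 1 (sole candidate).
(4,2) = 4 (sole candidate).
(4,3) = 3 (sole candidate).
(1,1) = 4: row 1 has {1,3}; col 1 has {1,2,3}; box has {1,3} → only 4 remains.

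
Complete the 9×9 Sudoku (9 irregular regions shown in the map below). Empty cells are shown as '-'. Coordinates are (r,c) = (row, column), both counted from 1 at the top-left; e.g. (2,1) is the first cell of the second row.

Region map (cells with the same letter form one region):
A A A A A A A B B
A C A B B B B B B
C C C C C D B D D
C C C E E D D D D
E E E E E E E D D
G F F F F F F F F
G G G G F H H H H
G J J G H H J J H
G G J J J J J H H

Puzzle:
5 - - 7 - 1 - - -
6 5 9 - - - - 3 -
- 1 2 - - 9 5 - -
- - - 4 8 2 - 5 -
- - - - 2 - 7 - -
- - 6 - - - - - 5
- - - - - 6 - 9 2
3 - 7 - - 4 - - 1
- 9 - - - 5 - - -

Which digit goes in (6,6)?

(4,3) = 3 (sole candidate).
(5,6) = 3 (sole candidate).
(8,5) = 5 (sole candidate).
(5,2) = 6 (sole candidate).
(4,2) = 7 (sole candidate).
(4,9) = 6 (sole candidate).
(4,1) = 9 (sole candidate).
(4,7) = 1 (sole candidate).
(5,1) = 1 (sole candidate).
(5,3) = 5 (sole candidate).
(5,4) = 9 (sole candidate).
(1,8) = 6 (hidden single in row 1).
(1,9) = 9 (hidden single in row 1).
(3,9) = 3 (hidden single in row 3).
(3,8) = 7 (hidden single in row 3).
(9,8) = 8 (sole candidate).
(9,9) = 7 (sole candidate).
(5,8) = 4 (sole candidate).
(5,9) = 8 (sole candidate).
(7,7) = 3 (sole candidate).
(8,8) = 2 (sole candidate).
(2,9) = 4 (sole candidate).
(6,8) = 1 (sole candidate).
(8,2) = 8 (sole candidate).
(8,4) = 6 (sole candidate).
(8,7) = 9 (sole candidate).
(3,4) = 8 (sole candidate).
(7,2) = 4 (sole candidate).
(7,5) = 7 (sole candidate).
(9,1) = 2 (sole candidate).
(2,5) = 1 (sole candidate).
(3,1) = 4 (sole candidate).
(3,5) = 6 (sole candidate).
(6,6) = 8: row 6 has {1,5,6}; col 6 has {1,2,3,4,5,6,9}; region has {1,5,6,7} → only 8 remains.

8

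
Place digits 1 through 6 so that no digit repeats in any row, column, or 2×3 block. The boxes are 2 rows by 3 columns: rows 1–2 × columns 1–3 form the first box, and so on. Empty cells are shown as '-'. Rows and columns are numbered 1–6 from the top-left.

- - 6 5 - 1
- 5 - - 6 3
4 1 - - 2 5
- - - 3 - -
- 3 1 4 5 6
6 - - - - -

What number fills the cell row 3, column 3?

3

row 1, column 5 = 4: row 1 has {1,5,6}; col 5 has {2,5,6}; box has {1,3,5,6} → only 4 remains.
row 2, column 4 = 2: row 2 has {3,5,6}; col 4 has {3,4,5}; box has {1,3,4,5,6} → only 2 remains.
row 3, column 3 = 3: row 3 has {1,2,4,5}; col 3 has {1,6}; box has {1,4} → only 3 remains.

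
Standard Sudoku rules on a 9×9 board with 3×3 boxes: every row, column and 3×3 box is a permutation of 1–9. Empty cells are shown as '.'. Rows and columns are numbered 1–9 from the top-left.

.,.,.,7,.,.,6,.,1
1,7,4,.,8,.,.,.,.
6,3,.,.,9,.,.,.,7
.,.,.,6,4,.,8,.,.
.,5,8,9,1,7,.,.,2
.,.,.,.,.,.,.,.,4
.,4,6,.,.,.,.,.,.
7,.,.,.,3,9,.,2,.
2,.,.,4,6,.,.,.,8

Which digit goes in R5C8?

6

R5C7 = 3 (sole candidate).
R5C8 = 6: row 5 has {1,2,3,5,7,8,9}; col 8 has {2}; box has {2,3,4,8} → only 6 remains.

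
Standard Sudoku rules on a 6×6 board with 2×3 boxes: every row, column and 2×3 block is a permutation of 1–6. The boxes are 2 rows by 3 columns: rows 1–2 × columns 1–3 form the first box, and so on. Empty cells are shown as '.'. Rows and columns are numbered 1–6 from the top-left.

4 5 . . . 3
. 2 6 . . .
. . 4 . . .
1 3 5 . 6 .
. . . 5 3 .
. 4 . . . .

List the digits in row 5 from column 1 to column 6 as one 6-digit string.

612534

R1C3 = 1 (sole candidate).
R1C5 = 2 (sole candidate).
R2C1 = 3 (sole candidate).
R3C2 = 6 (sole candidate).
R5C2 = 1: row 5 has {3,5}; col 2 has {2,3,4,5,6}; box has {4} → only 1 remains.
R5C3 = 2: row 5 has {1,3,5}; col 3 has {1,4,5,6}; box has {1,4} → only 2 remains.
R6C3 = 3 (sole candidate).
R6C5 = 1 (sole candidate).
R1C4 = 6 (sole candidate).
R3C1 = 2 (sole candidate).
R3C5 = 5 (sole candidate).
R3C6 = 1 (sole candidate).
R5C1 = 6: row 5 has {1,2,3,5}; col 1 has {1,2,3,4}; box has {1,2,3,4} → only 6 remains.
R5C6 = 4: row 5 has {1,2,3,5,6}; col 6 has {1,3}; box has {1,3,5} → only 4 remains.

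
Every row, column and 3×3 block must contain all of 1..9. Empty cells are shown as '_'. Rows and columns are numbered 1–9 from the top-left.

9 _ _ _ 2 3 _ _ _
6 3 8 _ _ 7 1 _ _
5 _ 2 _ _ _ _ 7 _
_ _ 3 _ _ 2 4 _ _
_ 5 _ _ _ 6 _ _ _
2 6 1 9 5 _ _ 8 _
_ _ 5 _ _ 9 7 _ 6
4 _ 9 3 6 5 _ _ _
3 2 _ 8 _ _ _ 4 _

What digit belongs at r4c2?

r6c6 = 4 (sole candidate).
r6c7 = 3 (sole candidate).
r6c9 = 7 (sole candidate).
r9c6 = 1 (sole candidate).
r3c6 = 8 (sole candidate).
r7c5 = 4 (sole candidate).
r9c5 = 7 (sole candidate).
r2c5 = 9 (sole candidate).
r3c5 = 1 (sole candidate).
r4c5 = 8 (sole candidate).
r5c5 = 3 (sole candidate).
r7c4 = 2 (sole candidate).
r9c3 = 6 (sole candidate).
r3c2 = 4 (sole candidate).
r3c4 = 6 (sole candidate).
r3c7 = 9 (sole candidate).
r3c9 = 3 (sole candidate).
r4c1 = 7 (sole candidate).
r4c2 = 9: row 4 has {2,3,4,7,8}; col 2 has {2,3,4,5,6}; box has {1,2,3,5,6,7} → only 9 remains.

9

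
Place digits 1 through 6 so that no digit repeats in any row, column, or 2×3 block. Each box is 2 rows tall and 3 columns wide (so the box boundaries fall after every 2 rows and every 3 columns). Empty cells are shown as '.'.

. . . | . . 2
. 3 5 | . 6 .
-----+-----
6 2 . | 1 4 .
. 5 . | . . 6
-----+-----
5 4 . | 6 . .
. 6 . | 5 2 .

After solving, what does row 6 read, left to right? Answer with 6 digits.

r1c2 = 1: row 1 has {2}; col 2 has {2,3,4,5,6}; box has {3,5} → only 1 remains.
r2c4 = 4: row 2 has {3,5,6}; col 4 has {1,5,6}; box has {2,6} → only 4 remains.
r2c6 = 1: row 2 has {3,4,5,6}; col 6 has {2,6}; box has {2,4,6} → only 1 remains.
r3c3 = 3: row 3 has {1,2,4,6}; col 3 has {5}; box has {2,5,6} → only 3 remains.
r3c6 = 5: row 3 has {1,2,3,4,6}; col 6 has {1,2,6}; box has {1,4,6} → only 5 remains.
r4c5 = 3: row 4 has {5,6}; col 5 has {2,4,6}; box has {1,4,5,6} → only 3 remains.
r5c5 = 1: row 5 has {4,5,6}; col 5 has {2,3,4,6}; box has {2,5,6} → only 1 remains.
r5c6 = 3: row 5 has {1,4,5,6}; col 6 has {1,2,5,6}; box has {1,2,5,6} → only 3 remains.
r6c3 = 1: row 6 has {2,5,6}; col 3 has {3,5}; box has {4,5,6} → only 1 remains.
r6c6 = 4: row 6 has {1,2,5,6}; col 6 has {1,2,3,5,6}; box has {1,2,3,5,6} → only 4 remains.
r1c1 = 4: row 1 has {1,2}; col 1 has {5,6}; box has {1,3,5} → only 4 remains.
r1c3 = 6: row 1 has {1,2,4}; col 3 has {1,3,5}; box has {1,3,4,5} → only 6 remains.
r1c4 = 3: row 1 has {1,2,4,6}; col 4 has {1,4,5,6}; box has {1,2,4,6} → only 3 remains.
r1c5 = 5: row 1 has {1,2,3,4,6}; col 5 has {1,2,3,4,6}; box has {1,2,3,4,6} → only 5 remains.
r2c1 = 2: row 2 has {1,3,4,5,6}; col 1 has {4,5,6}; box has {1,3,4,5,6} → only 2 remains.
r4c1 = 1: row 4 has {3,5,6}; col 1 has {2,4,5,6}; box has {2,3,5,6} → only 1 remains.
r4c3 = 4: row 4 has {1,3,5,6}; col 3 has {1,3,5,6}; box has {1,2,3,5,6} → only 4 remains.
r4c4 = 2: row 4 has {1,3,4,5,6}; col 4 has {1,3,4,5,6}; box has {1,3,4,5,6} → only 2 remains.
r5c3 = 2: row 5 has {1,3,4,5,6}; col 3 has {1,3,4,5,6}; box has {1,4,5,6} → only 2 remains.
r6c1 = 3: row 6 has {1,2,4,5,6}; col 1 has {1,2,4,5,6}; box has {1,2,4,5,6} → only 3 remains.

361524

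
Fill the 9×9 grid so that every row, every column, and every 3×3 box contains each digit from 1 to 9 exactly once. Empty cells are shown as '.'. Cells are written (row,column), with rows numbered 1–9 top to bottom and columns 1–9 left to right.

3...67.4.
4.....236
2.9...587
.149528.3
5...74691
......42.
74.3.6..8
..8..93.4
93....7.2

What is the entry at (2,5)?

(1,9) = 9: row 1 has {3,4,6,7}; col 9 has {1,2,3,4,6,7,8}; box has {2,3,4,5,6,7,8} → only 9 remains.
(3,2) = 6: row 3 has {2,5,7,8,9}; col 2 has {1,3,4}; box has {2,3,4,9} → only 6 remains.
(4,1) = 6: row 4 has {1,2,3,4,5,8,9}; col 1 has {2,3,4,5,7,9}; box has {1,4,5} → only 6 remains.
(4,8) = 7: row 4 has {1,2,3,4,5,6,8,9}; col 8 has {2,3,4,8,9}; box has {1,2,3,4,6,8,9} → only 7 remains.
(5,4) = 8: row 5 has {1,4,5,6,7,9}; col 4 has {3,9}; box has {2,4,5,7,9} → only 8 remains.
(6,1) = 8: row 6 has {2,4}; col 1 has {2,3,4,5,6,7,9}; box has {1,4,5,6} → only 8 remains.
(6,9) = 5: row 6 has {2,4,8}; col 9 has {1,2,3,4,6,7,8,9}; box has {1,2,3,4,6,7,8,9} → only 5 remains.
(8,1) = 1: row 8 has {3,4,8,9}; col 1 has {2,3,4,5,6,7,8,9}; box has {3,4,7,8,9} → only 1 remains.
(8,5) = 2: row 8 has {1,3,4,8,9}; col 5 has {5,6,7}; box has {3,6,9} → only 2 remains.
(1,7) = 1: row 1 has {3,4,6,7,9}; col 7 has {2,3,4,5,6,7,8}; box has {2,3,4,5,6,7,8,9} → only 1 remains.
(5,2) = 2: row 5 has {1,4,5,6,7,8,9}; col 2 has {1,3,4,6}; box has {1,4,5,6,8} → only 2 remains.
(5,3) = 3: row 5 has {1,2,4,5,6,7,8,9}; col 3 has {4,8,9}; box has {1,2,4,5,6,8} → only 3 remains.
(6,3) = 7: row 6 has {2,4,5,8}; col 3 has {3,4,8,9}; box has {1,2,3,4,5,6,8} → only 7 remains.
(7,5) = 1: row 7 has {3,4,6,7,8}; col 5 has {2,5,6,7}; box has {2,3,6,9} → only 1 remains.
(7,7) = 9: row 7 has {1,3,4,6,7,8}; col 7 has {1,2,3,4,5,6,7,8}; box has {2,3,4,7,8} → only 9 remains.
(7,8) = 5: row 7 has {1,3,4,6,7,8,9}; col 8 has {2,3,4,7,8,9}; box has {2,3,4,7,8,9} → only 5 remains.
(8,2) = 5: row 8 has {1,2,3,4,8,9}; col 2 has {1,2,3,4,6}; box has {1,3,4,7,8,9} → only 5 remains.
(8,4) = 7: row 8 has {1,2,3,4,5,8,9}; col 4 has {3,8,9}; box has {1,2,3,6,9} → only 7 remains.
(8,8) = 6: row 8 has {1,2,3,4,5,7,8,9}; col 8 has {2,3,4,5,7,8,9}; box has {2,3,4,5,7,8,9} → only 6 remains.
(9,3) = 6: row 9 has {2,3,7,9}; col 3 has {3,4,7,8,9}; box has {1,3,4,5,7,8,9} → only 6 remains.
(9,8) = 1: row 9 has {2,3,6,7,9}; col 8 has {2,3,4,5,6,7,8,9}; box has {2,3,4,5,6,7,8,9} → only 1 remains.
(1,2) = 8: row 1 has {1,3,4,6,7,9}; col 2 has {1,2,3,4,5,6}; box has {2,3,4,6,9} → only 8 remains.
(1,3) = 5: row 1 has {1,3,4,6,7,8,9}; col 3 has {3,4,6,7,8,9}; box has {2,3,4,6,8,9} → only 5 remains.
(1,4) = 2: row 1 has {1,3,4,5,6,7,8,9}; col 4 has {3,7,8,9}; box has {6,7} → only 2 remains.
(2,2) = 7: row 2 has {2,3,4,6}; col 2 has {1,2,3,4,5,6,8}; box has {2,3,4,5,6,8,9} → only 7 remains.
(2,3) = 1: row 2 has {2,3,4,6,7}; col 3 has {3,4,5,6,7,8,9}; box has {2,3,4,5,6,7,8,9} → only 1 remains.
(2,4) = 5: row 2 has {1,2,3,4,6,7}; col 4 has {2,3,7,8,9}; box has {2,6,7} → only 5 remains.
(2,6) = 8: row 2 has {1,2,3,4,5,6,7}; col 6 has {2,4,6,7,9}; box has {2,5,6,7} → only 8 remains.
(6,2) = 9: row 6 has {2,4,5,7,8}; col 2 has {1,2,3,4,5,6,7,8}; box has {1,2,3,4,5,6,7,8} → only 9 remains.
(6,5) = 3: row 6 has {2,4,5,7,8,9}; col 5 has {1,2,5,6,7}; box has {2,4,5,7,8,9} → only 3 remains.
(6,6) = 1: row 6 has {2,3,4,5,7,8,9}; col 6 has {2,4,6,7,8,9}; box has {2,3,4,5,7,8,9} → only 1 remains.
(7,3) = 2: row 7 has {1,3,4,5,6,7,8,9}; col 3 has {1,3,4,5,6,7,8,9}; box has {1,3,4,5,6,7,8,9} → only 2 remains.
(9,4) = 4: row 9 has {1,2,3,6,7,9}; col 4 has {2,3,5,7,8,9}; box has {1,2,3,6,7,9} → only 4 remains.
(9,5) = 8: row 9 has {1,2,3,4,6,7,9}; col 5 has {1,2,3,5,6,7}; box has {1,2,3,4,6,7,9} → only 8 remains.
(9,6) = 5: row 9 has {1,2,3,4,6,7,8,9}; col 6 has {1,2,4,6,7,8,9}; box has {1,2,3,4,6,7,8,9} → only 5 remains.
(2,5) = 9: row 2 has {1,2,3,4,5,6,7,8}; col 5 has {1,2,3,5,6,7,8}; box has {2,5,6,7,8} → only 9 remains.

9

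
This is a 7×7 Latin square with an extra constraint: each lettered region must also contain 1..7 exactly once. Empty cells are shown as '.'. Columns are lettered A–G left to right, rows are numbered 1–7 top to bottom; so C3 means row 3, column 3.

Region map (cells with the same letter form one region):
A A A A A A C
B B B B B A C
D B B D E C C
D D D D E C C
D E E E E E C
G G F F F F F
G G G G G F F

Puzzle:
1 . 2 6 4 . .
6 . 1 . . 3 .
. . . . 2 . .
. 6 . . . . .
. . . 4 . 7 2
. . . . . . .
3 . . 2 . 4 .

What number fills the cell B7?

5

F1 = 5: row 1 has {1,2,4,6}; col 6 has {3,4,7}; region has {1,2,3,4,6} → only 5 remains.
F4 = 1: row 4 has {6}; col 6 has {3,4,5,7}; region has {2} → only 1 remains.
A5 = 5: row 5 has {2,4,7}; col 1 has {1,3,6}; region has {6} → only 5 remains.
B1 = 7: row 1 has {1,2,4,5,6}; col 2 has {6}; region has {1,2,3,4,5,6} → only 7 remains.
G1 = 3: row 1 has {1,2,4,5,6,7}; col 7 has {2}; region has {1,2} → only 3 remains.
F3 = 6: row 3 has {2}; col 6 has {1,3,4,5,7}; region has {1,2,3} → only 6 remains.
F6 = 2: row 6 has {}; col 6 has {1,3,4,5,6,7}; region has {4} → only 2 remains.
B2 = 2: in row 2, 2 can only go here (every other open cell in that row sees a 2).
G2 = 4: in row 2, 4 can only go here (every other open cell in that row sees a 4).
D3 = 1: in row 3, 1 can only go here (every other open cell in that row sees a 1).
A4 = 2: in row 4, 2 can only go here (every other open cell in that row sees a 2).
C4 = 4: in row 4, 4 can only go here (every other open cell in that row sees a 4).
A3 = 7: row 3 has {1,2,6}; col 1 has {1,2,3,5,6}; region has {1,2,4,5,6} → only 7 remains.
G3 = 5: row 3 has {1,2,6,7}; col 7 has {2,3,4}; region has {1,2,3,4,6} → only 5 remains.
D4 = 3: row 4 has {1,2,4,6}; col 4 has {1,2,4,6}; region has {1,2,4,5,6,7} → only 3 remains.
E4 = 5: row 4 has {1,2,3,4,6}; col 5 has {2,4}; region has {2,4,7} → only 5 remains.
G4 = 7: row 4 has {1,2,3,4,5,6}; col 7 has {2,3,4,5}; region has {1,2,3,4,5,6} → only 7 remains.
A6 = 4: row 6 has {2}; col 1 has {1,2,3,5,6,7}; region has {2,3} → only 4 remains.
E2 = 7: row 2 has {1,2,3,4,6}; col 5 has {2,4,5}; region has {1,2,6} → only 7 remains.
C3 = 3: row 3 has {1,2,5,6,7}; col 3 has {1,2,4}; region has {1,2,6,7} → only 3 remains.
C5 = 6: row 5 has {2,4,5,7}; col 3 has {1,2,3,4}; region has {2,4,5,7} → only 6 remains.
D2 = 5: row 2 has {1,2,3,4,6,7}; col 4 has {1,2,3,4,6}; region has {1,2,3,6,7} → only 5 remains.
B3 = 4: row 3 has {1,2,3,5,6,7}; col 2 has {2,6,7}; region has {1,2,3,5,6,7} → only 4 remains.
D6 = 7: row 6 has {2,4}; col 4 has {1,2,3,4,5,6}; region has {2,4} → only 7 remains.
C6 = 5: row 6 has {2,4,7}; col 3 has {1,2,3,4,6}; region has {2,4,7} → only 5 remains.
C7 = 7: row 7 has {2,3,4}; col 3 has {1,2,3,4,5,6}; region has {2,3,4} → only 7 remains.
B6 = 1: row 6 has {2,4,5,7}; col 2 has {2,4,6,7}; region has {2,3,4,7} → only 1 remains.
G6 = 6: row 6 has {1,2,4,5,7}; col 7 has {2,3,4,5,7}; region has {2,4,5,7} → only 6 remains.
B7 = 5: row 7 has {2,3,4,7}; col 2 has {1,2,4,6,7}; region has {1,2,3,4,7} → only 5 remains.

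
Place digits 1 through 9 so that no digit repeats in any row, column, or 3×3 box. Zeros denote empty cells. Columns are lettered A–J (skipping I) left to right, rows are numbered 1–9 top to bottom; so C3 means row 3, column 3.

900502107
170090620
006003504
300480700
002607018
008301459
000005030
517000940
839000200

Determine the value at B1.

H1 = 8 (sole candidate).
D2 = 8 (sole candidate).
F2 = 4 (sole candidate).
J2 = 3 (sole candidate).
A3 = 2 (sole candidate).
B3 = 8 (sole candidate).
H3 = 9 (sole candidate).
F4 = 9 (sole candidate).
H4 = 6 (sole candidate).
J4 = 2 (sole candidate).
A5 = 4 (sole candidate).
E5 = 5 (sole candidate).
G5 = 3 (sole candidate).
B6 = 6 (sole candidate).
E6 = 2 (sole candidate).
A7 = 6 (sole candidate).
C7 = 4 (sole candidate).
G7 = 8 (sole candidate).
J7 = 1 (sole candidate).
D8 = 2 (sole candidate).
J8 = 6 (sole candidate).
F9 = 6 (sole candidate).
H9 = 7 (sole candidate).
J9 = 5 (sole candidate).
B1 = 4: row 1 has {1,2,5,7,8,9}; col 2 has {1,3,6,7,8}; box has {1,2,6,7,8,9} → only 4 remains.

4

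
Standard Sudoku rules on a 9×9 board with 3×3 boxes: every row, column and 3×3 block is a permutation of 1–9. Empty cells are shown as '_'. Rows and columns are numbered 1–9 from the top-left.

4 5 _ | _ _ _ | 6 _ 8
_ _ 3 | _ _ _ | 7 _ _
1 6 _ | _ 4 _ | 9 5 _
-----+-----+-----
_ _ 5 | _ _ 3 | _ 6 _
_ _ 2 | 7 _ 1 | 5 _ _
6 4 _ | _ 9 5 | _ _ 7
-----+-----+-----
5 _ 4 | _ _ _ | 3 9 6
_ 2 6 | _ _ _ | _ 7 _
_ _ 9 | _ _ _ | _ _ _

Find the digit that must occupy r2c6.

r1c3 = 7 (sole candidate).
r3c3 = 8 (sole candidate).
r6c3 = 1 (sole candidate).
r2c2 = 9 (sole candidate).
r2c1 = 2 (sole candidate).
r3c6 = 7 (hidden single in row 3).
r5c5 = 6 (hidden single in row 5).
r6c8 = 3 (hidden single in row 6).
r3c9 = 3 (hidden single in column 9).
r3c4 = 2 (sole candidate).
r6c4 = 8 (sole candidate).
r6c7 = 2 (sole candidate).
r7c4 = 1 (sole candidate).
r1c6 = 9 (sole candidate).
r4c4 = 4 (sole candidate).
r4c5 = 2 (sole candidate).
r1c4 = 3 (sole candidate).
r1c5 = 1 (sole candidate).
r1c8 = 2 (sole candidate).
r7c6 = 2 (hidden single in row 7).
r8c4 = 9 (hidden single in row 8).
r9c9 = 2 (hidden single in row 9).
r9c2 = 1 (hidden single in column 2).
r5c2 = 3 (hidden single in column 2).
r2c8 = 1 (hidden single in column 8).
r2c9 = 4 (sole candidate).
r5c9 = 9 (sole candidate).
r4c9 = 1 (sole candidate).
r5c1 = 8 (sole candidate).
r5c8 = 4 (sole candidate).
r8c1 = 3 (sole candidate).
r8c9 = 5 (sole candidate).
r9c1 = 7 (sole candidate).
r9c8 = 8 (sole candidate).
r4c1 = 9 (sole candidate).
r4c2 = 7 (sole candidate).
r4c7 = 8 (sole candidate).
r7c2 = 8 (sole candidate).
r7c5 = 7 (sole candidate).
r8c5 = 8 (sole candidate).
r8c6 = 4 (sole candidate).
r8c7 = 1 (sole candidate).
r9c6 = 6 (sole candidate).
r9c7 = 4 (sole candidate).
r2c5 = 5 (sole candidate).
r2c6 = 8: row 2 has {1,2,3,4,5,7,9}; col 6 has {1,2,3,4,5,6,7,9}; box has {1,2,3,4,5,7,9} → only 8 remains.

8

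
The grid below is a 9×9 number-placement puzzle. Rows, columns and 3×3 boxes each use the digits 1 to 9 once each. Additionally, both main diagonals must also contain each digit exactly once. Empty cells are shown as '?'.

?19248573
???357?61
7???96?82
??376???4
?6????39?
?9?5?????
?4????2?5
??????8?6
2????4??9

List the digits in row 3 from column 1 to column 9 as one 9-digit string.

735196482

R1C1 = 6 (sole candidate).
R2C2 = 8 (sole candidate).
R3C4 = 1: row 3 has {2,6,7,8,9}; col 4 has {2,3,5,7}; box has {2,3,4,5,6,7,8,9} → only 1 remains.
R3C7 = 4: row 3 has {1,2,6,7,8,9}; col 7 has {2,3,5,8}; box has {1,2,3,5,6,7,8}; anti-diagonal has {2,3,5,6} → only 4 remains.
R4C7 = 1 (sole candidate).
R5C5 = 1 (sole candidate).
R5C6 = 2 (sole candidate).
R6C6 = 3 (sole candidate).
R6C8 = 2 (sole candidate).
R8C2 = 7 (sole candidate).
R8C4 = 9 (sole candidate).
R8C8 = 4 (sole candidate).
R9C7 = 7 (sole candidate).
R2C1 = 4 (sole candidate).
R2C3 = 2 (sole candidate).
R2C7 = 9 (sole candidate).
R3C3 = 5: row 3 has {1,2,4,6,7,8,9}; col 3 has {2,3,9}; box has {1,2,4,6,7,8,9}; main diagonal has {1,2,3,4,6,7,8,9} → only 5 remains.
R4C6 = 9 (sole candidate).
R4C8 = 5 (sole candidate).
R6C5 = 8 (sole candidate).
R6C7 = 6 (sole candidate).
R6C9 = 7 (sole candidate).
R7C3 = 8 (sole candidate).
R7C4 = 6 (sole candidate).
R7C6 = 1 (sole candidate).
R7C8 = 3 (sole candidate).
R8C3 = 1 (sole candidate).
R8C6 = 5 (sole candidate).
R9C3 = 6 (sole candidate).
R9C4 = 8 (sole candidate).
R9C5 = 3 (sole candidate).
R9C8 = 1 (sole candidate).
R3C2 = 3: row 3 has {1,2,4,5,6,7,8,9}; col 2 has {1,4,6,7,8,9}; box has {1,2,4,5,6,7,8,9} → only 3 remains.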